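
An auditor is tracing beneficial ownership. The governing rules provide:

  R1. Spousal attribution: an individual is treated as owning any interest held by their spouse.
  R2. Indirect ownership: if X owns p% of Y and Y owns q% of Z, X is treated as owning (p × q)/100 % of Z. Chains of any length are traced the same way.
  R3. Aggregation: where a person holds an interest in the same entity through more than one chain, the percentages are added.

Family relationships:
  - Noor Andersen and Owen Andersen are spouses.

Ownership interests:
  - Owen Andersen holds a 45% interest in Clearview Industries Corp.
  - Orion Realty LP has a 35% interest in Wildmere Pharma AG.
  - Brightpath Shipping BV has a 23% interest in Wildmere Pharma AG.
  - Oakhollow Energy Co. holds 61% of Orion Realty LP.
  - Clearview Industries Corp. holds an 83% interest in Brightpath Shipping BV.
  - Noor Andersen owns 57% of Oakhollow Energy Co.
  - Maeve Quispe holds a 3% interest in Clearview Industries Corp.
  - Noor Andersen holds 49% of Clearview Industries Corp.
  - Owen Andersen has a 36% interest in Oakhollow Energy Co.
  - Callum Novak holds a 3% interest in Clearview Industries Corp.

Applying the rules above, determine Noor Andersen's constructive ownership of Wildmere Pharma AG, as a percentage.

37.8001%

By spousal attribution (R1), Noor Andersen is treated as also owning Owen Andersen's interest in Oakhollow Energy Co, giving 57% + 36% = 93%.
By spousal attribution (R1), Noor Andersen is treated as also owning Owen Andersen's interest in Clearview Industries Corp, giving 49% + 45% = 94%.
Chain via Oakhollow Energy Co. → Orion Realty LP (R2): 93% × 61% × 35% = 19.8555% of Wildmere Pharma AG.
Chain via Clearview Industries Corp. → Brightpath Shipping BV (R2): 94% × 83% × 23% = 17.9446% of Wildmere Pharma AG.
Aggregating (R3): 19.8555% + 17.9446% = 37.8001%.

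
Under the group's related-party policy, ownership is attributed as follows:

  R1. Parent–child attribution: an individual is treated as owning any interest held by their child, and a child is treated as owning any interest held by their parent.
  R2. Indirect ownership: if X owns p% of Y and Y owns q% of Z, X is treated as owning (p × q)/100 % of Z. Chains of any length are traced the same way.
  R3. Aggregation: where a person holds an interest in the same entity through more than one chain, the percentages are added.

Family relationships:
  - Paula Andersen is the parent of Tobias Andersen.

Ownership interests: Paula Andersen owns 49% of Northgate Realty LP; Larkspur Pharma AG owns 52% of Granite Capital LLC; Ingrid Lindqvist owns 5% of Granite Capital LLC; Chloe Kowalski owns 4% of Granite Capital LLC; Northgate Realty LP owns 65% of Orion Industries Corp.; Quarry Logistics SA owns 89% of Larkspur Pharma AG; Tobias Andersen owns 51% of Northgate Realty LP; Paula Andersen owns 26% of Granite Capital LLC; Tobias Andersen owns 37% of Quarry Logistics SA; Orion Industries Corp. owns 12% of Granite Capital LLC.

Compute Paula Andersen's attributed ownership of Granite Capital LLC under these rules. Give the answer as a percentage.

50.9236%

By parent–child attribution (R1), Paula Andersen is treated as also owning Tobias Andersen's interest in Northgate Realty LP, giving 49% + 51% = 100%.
By parent–child attribution (R1), Paula Andersen is treated as owning Tobias Andersen's 37% interest in Quarry Logistics SA.
Chain via Northgate Realty LP → Orion Industries Corp. (R2): 100% × 65% × 12% = 7.8% of Granite Capital LLC.
Direct interest in Granite Capital LLC: 26%.
Chain via Quarry Logistics SA → Larkspur Pharma AG (R2): 37% × 89% × 52% = 17.1236% of Granite Capital LLC.
Aggregating (R3): 7.8% + 26% + 17.1236% = 50.9236%.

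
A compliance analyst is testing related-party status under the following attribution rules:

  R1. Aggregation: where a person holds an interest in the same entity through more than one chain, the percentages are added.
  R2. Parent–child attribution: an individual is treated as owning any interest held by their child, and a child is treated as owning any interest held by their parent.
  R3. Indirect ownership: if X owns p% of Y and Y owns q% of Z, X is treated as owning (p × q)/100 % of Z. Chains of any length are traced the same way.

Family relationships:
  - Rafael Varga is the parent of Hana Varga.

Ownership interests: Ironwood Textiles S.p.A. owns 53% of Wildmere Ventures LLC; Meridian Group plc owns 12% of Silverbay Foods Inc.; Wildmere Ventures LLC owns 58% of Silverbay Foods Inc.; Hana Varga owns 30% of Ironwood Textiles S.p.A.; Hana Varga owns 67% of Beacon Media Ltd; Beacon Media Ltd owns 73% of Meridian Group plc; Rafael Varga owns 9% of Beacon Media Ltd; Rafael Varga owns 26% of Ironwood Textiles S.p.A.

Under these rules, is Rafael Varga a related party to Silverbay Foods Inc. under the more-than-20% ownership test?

Yes

By parent–child attribution (R2), Rafael Varga is treated as also owning Hana Varga's interest in Ironwood Textiles S.p.A, giving 26% + 30% = 56%.
By parent–child attribution (R2), Rafael Varga is treated as also owning Hana Varga's interest in Beacon Media Ltd, giving 9% + 67% = 76%.
Chain via Ironwood Textiles S.p.A. → Wildmere Ventures LLC (R3): 56% × 53% × 58% = 17.2144% of Silverbay Foods Inc.
Chain via Beacon Media Ltd → Meridian Group plc (R3): 76% × 73% × 12% = 6.6576% of Silverbay Foods Inc.
Aggregating (R1): 17.2144% + 6.6576% = 23.872%.
23.872% exceeds the 20% threshold, so Rafael is a related party to Silverbay Foods Inc.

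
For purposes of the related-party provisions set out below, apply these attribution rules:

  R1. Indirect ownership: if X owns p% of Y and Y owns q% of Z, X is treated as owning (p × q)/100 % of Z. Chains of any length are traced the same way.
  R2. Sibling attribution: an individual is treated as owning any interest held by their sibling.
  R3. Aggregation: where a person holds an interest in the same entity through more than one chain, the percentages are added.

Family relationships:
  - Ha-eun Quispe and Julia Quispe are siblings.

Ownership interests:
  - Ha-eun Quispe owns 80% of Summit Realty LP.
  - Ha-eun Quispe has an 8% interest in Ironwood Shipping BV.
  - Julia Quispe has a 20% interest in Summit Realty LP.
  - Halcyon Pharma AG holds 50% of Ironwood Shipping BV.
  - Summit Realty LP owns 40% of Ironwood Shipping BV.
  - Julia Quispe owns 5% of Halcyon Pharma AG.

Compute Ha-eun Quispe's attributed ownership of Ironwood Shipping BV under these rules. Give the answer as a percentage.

By sibling attribution (R2), Ha-eun Quispe is treated as also owning Julia Quispe's interest in Summit Realty LP, giving 80% + 20% = 100%.
By sibling attribution (R2), Ha-eun Quispe is treated as owning Julia Quispe's 5% interest in Halcyon Pharma AG.
Chain via Summit Realty LP (R1): 100% × 40% = 40% of Ironwood Shipping BV.
Direct interest in Ironwood Shipping BV: 8%.
Chain via Halcyon Pharma AG (R1): 5% × 50% = 2.5% of Ironwood Shipping BV.
Aggregating (R3): 40% + 8% + 2.5% = 50.5%.

50.5%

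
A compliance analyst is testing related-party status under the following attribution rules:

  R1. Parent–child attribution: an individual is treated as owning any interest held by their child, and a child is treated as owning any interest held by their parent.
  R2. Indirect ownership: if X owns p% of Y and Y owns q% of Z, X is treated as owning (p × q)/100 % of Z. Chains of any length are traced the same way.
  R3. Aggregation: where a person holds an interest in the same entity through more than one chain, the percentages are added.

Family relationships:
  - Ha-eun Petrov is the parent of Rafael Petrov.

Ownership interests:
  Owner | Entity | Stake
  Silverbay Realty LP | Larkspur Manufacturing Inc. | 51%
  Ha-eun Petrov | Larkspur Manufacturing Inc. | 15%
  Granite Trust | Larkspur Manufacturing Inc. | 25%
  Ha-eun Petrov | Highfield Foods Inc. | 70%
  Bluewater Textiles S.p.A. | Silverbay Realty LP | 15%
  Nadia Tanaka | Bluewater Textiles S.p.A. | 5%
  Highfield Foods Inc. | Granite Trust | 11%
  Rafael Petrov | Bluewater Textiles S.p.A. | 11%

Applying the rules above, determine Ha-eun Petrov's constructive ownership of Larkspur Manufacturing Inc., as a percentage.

By parent–child attribution (R1), Ha-eun Petrov is treated as owning Rafael Petrov's 11% interest in Bluewater Textiles S.p.A.
Chain via Highfield Foods Inc. → Granite Trust (R2): 70% × 11% × 25% = 1.925% of Larkspur Manufacturing Inc.
Direct interest in Larkspur Manufacturing Inc: 15%.
Chain via Bluewater Textiles S.p.A. → Silverbay Realty LP (R2): 11% × 15% × 51% = 0.8415% of Larkspur Manufacturing Inc.
Aggregating (R3): 1.925% + 15% + 0.8415% = 17.7665%.

17.7665%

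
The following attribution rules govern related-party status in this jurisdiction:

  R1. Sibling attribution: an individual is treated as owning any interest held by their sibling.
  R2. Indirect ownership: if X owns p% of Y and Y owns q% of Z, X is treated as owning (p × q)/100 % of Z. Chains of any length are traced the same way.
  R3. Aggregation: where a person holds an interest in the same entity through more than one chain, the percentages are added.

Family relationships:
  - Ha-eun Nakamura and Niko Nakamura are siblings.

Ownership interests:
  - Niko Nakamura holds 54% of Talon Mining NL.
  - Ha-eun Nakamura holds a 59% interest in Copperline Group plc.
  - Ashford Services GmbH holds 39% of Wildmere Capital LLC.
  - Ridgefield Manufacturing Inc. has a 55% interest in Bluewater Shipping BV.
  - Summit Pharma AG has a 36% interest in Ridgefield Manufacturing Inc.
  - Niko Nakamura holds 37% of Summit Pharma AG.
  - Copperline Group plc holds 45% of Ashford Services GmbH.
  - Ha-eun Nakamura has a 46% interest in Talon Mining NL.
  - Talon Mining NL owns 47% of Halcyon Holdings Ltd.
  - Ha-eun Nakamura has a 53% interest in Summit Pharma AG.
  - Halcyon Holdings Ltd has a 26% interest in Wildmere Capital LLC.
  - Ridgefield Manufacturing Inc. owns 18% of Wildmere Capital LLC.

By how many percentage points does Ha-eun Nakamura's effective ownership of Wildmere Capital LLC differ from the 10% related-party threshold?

18.4065

By sibling attribution (R1), Ha-eun Nakamura is treated as also owning Niko Nakamura's interest in Talon Mining NL, giving 46% + 54% = 100%.
By sibling attribution (R1), Ha-eun Nakamura is treated as also owning Niko Nakamura's interest in Summit Pharma AG, giving 53% + 37% = 90%.
Chain via Talon Mining NL → Halcyon Holdings Ltd (R2): 100% × 47% × 26% = 12.22% of Wildmere Capital LLC.
Chain via Copperline Group plc → Ashford Services GmbH (R2): 59% × 45% × 39% = 10.3545% of Wildmere Capital LLC.
Chain via Summit Pharma AG → Ridgefield Manufacturing Inc. (R2): 90% × 36% × 18% = 5.832% of Wildmere Capital LLC.
Aggregating (R3): 12.22% + 10.3545% + 5.832% = 28.4065%.
28.4065% exceeds the 10% threshold by 18.4065 percentage points.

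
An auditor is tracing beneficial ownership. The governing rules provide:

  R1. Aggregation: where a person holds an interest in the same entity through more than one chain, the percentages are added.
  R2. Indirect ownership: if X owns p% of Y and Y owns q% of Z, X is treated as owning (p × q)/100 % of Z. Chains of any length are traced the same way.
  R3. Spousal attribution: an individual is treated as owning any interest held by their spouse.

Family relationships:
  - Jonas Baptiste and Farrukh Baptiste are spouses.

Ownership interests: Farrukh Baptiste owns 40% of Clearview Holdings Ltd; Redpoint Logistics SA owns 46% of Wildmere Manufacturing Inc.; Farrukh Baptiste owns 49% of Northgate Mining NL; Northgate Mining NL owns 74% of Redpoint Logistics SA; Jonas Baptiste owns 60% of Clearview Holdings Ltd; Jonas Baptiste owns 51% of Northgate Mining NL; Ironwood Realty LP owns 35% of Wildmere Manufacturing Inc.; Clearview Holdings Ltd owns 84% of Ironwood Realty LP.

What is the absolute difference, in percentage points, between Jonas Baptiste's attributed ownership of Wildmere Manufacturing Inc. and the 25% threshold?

By spousal attribution (R3), Jonas Baptiste is treated as also owning Farrukh Baptiste's interest in Northgate Mining NL, giving 51% + 49% = 100%.
By spousal attribution (R3), Jonas Baptiste is treated as also owning Farrukh Baptiste's interest in Clearview Holdings Ltd, giving 60% + 40% = 100%.
Chain via Northgate Mining NL → Redpoint Logistics SA (R2): 100% × 74% × 46% = 34.04% of Wildmere Manufacturing Inc.
Chain via Clearview Holdings Ltd → Ironwood Realty LP (R2): 100% × 84% × 35% = 29.4% of Wildmere Manufacturing Inc.
Aggregating (R1): 34.04% + 29.4% = 63.44%.
63.44% exceeds the 25% threshold by 38.44 percentage points.

38.44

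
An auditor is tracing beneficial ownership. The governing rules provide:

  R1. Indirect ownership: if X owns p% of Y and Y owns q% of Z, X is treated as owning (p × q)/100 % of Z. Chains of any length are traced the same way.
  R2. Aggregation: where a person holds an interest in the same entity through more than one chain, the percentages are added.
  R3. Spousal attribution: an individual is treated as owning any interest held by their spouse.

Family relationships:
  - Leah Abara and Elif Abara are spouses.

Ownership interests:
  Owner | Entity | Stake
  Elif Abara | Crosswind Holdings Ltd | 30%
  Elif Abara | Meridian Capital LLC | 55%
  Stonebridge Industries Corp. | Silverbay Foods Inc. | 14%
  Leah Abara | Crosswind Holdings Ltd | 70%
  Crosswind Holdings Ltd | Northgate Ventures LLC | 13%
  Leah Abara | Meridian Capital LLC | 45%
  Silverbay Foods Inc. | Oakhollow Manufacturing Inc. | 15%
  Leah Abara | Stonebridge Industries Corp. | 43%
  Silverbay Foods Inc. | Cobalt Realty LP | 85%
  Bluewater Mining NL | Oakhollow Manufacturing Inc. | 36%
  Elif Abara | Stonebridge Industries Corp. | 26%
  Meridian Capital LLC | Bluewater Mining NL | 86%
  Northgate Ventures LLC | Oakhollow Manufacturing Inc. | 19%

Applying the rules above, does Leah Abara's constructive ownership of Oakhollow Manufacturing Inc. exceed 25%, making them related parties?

By spousal attribution (R3), Leah Abara is treated as also owning Elif Abara's interest in Crosswind Holdings Ltd, giving 70% + 30% = 100%.
By spousal attribution (R3), Leah Abara is treated as also owning Elif Abara's interest in Stonebridge Industries Corp, giving 43% + 26% = 69%.
By spousal attribution (R3), Leah Abara is treated as also owning Elif Abara's interest in Meridian Capital LLC, giving 45% + 55% = 100%.
Chain via Crosswind Holdings Ltd → Northgate Ventures LLC (R1): 100% × 13% × 19% = 2.47% of Oakhollow Manufacturing Inc.
Chain via Stonebridge Industries Corp. → Silverbay Foods Inc. (R1): 69% × 14% × 15% = 1.449% of Oakhollow Manufacturing Inc.
Chain via Meridian Capital LLC → Bluewater Mining NL (R1): 100% × 86% × 36% = 30.96% of Oakhollow Manufacturing Inc.
Aggregating (R2): 2.47% + 1.449% + 30.96% = 34.879%.
34.879% exceeds the 25% threshold, so Leah is a related party to Oakhollow Manufacturing Inc.

Yes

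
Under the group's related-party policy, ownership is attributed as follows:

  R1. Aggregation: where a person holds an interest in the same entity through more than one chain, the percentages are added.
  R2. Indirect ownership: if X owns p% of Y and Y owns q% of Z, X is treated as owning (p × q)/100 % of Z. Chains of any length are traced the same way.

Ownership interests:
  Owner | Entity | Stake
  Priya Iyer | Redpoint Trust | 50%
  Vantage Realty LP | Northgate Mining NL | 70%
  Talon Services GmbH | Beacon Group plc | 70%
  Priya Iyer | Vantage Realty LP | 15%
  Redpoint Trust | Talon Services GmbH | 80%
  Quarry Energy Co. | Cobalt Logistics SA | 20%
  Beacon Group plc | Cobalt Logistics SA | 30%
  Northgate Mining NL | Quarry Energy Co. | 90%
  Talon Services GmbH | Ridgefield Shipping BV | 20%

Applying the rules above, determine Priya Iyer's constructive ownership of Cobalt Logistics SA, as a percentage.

10.29%

Chain via Vantage Realty LP → Northgate Mining NL → Quarry Energy Co. (R2): 15% × 70% × 90% × 20% = 1.89% of Cobalt Logistics SA.
Chain via Redpoint Trust → Talon Services GmbH → Beacon Group plc (R2): 50% × 80% × 70% × 30% = 8.4% of Cobalt Logistics SA.
Aggregating (R1): 1.89% + 8.4% = 10.29%.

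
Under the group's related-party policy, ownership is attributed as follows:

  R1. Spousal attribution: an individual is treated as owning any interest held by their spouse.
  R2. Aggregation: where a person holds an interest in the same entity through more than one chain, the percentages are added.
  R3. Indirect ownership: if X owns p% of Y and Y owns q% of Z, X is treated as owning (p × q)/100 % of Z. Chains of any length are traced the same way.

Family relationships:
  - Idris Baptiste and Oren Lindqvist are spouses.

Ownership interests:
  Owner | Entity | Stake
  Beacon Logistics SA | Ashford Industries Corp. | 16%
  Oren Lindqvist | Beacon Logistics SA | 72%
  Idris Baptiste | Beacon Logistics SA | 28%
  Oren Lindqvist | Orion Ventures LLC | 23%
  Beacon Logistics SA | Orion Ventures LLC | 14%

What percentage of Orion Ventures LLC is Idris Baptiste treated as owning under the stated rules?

37%

By spousal attribution (R1), Idris Baptiste is treated as also owning Oren Lindqvist's interest in Beacon Logistics SA, giving 28% + 72% = 100%.
By spousal attribution (R1), Idris Baptiste is treated as owning Oren Lindqvist's 23% interest in Orion Ventures LLC.
Chain via Beacon Logistics SA (R3): 100% × 14% = 14% of Orion Ventures LLC.
Direct interest in Orion Ventures LLC: 23%.
Aggregating (R2): 14% + 23% = 37%.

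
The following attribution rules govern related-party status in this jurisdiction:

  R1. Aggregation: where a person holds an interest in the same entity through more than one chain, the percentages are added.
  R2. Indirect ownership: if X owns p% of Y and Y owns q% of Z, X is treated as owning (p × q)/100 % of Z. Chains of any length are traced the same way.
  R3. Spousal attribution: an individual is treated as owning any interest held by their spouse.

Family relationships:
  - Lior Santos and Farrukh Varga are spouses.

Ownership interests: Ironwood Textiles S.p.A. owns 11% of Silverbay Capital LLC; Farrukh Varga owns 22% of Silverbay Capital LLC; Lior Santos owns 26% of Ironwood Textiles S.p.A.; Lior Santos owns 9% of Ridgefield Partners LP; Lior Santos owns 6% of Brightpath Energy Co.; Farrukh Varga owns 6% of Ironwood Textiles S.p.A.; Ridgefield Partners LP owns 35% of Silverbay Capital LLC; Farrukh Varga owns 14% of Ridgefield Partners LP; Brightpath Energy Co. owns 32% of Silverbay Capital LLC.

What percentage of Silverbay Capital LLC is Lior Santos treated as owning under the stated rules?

By spousal attribution (R3), Lior Santos is treated as also owning Farrukh Varga's interest in Ridgefield Partners LP, giving 9% + 14% = 23%.
By spousal attribution (R3), Lior Santos is treated as also owning Farrukh Varga's interest in Ironwood Textiles S.p.A, giving 26% + 6% = 32%.
By spousal attribution (R3), Lior Santos is treated as owning Farrukh Varga's 22% interest in Silverbay Capital LLC.
Chain via Ridgefield Partners LP (R2): 23% × 35% = 8.05% of Silverbay Capital LLC.
Chain via Brightpath Energy Co. (R2): 6% × 32% = 1.92% of Silverbay Capital LLC.
Chain via Ironwood Textiles S.p.A. (R2): 32% × 11% = 3.52% of Silverbay Capital LLC.
Direct interest in Silverbay Capital LLC: 22%.
Aggregating (R1): 8.05% + 1.92% + 3.52% + 22% = 35.49%.

35.49%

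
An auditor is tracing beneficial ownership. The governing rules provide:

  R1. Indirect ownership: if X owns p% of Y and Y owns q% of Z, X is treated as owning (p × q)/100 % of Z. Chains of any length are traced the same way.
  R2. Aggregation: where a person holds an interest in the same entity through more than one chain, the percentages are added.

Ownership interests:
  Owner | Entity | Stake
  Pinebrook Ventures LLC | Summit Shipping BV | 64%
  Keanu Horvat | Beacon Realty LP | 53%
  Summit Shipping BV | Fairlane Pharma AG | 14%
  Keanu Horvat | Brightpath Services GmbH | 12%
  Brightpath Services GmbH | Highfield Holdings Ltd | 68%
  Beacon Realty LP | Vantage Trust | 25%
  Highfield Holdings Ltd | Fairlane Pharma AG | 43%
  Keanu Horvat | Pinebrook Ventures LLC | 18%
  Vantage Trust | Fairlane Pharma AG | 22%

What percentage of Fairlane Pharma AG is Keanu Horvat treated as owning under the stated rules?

Chain via Pinebrook Ventures LLC → Summit Shipping BV (R1): 18% × 64% × 14% = 1.6128% of Fairlane Pharma AG.
Chain via Brightpath Services GmbH → Highfield Holdings Ltd (R1): 12% × 68% × 43% = 3.5088% of Fairlane Pharma AG.
Chain via Beacon Realty LP → Vantage Trust (R1): 53% × 25% × 22% = 2.915% of Fairlane Pharma AG.
Aggregating (R2): 1.6128% + 3.5088% + 2.915% = 8.0366%.

8.0366%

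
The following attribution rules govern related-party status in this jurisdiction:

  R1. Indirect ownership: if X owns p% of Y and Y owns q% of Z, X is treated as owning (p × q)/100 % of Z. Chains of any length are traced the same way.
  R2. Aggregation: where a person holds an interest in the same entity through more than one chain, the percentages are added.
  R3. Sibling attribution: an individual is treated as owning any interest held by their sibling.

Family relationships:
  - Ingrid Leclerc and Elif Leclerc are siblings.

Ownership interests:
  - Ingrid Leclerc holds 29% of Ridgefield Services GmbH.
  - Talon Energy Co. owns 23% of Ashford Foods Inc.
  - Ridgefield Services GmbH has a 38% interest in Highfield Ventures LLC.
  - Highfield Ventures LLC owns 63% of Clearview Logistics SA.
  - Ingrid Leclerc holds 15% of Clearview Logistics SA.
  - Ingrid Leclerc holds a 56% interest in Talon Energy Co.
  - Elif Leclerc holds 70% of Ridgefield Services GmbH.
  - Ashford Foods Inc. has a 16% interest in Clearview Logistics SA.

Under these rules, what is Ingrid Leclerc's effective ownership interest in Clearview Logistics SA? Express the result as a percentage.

40.7614%

By sibling attribution (R3), Ingrid Leclerc is treated as also owning Elif Leclerc's interest in Ridgefield Services GmbH, giving 29% + 70% = 99%.
Chain via Ridgefield Services GmbH → Highfield Ventures LLC (R1): 99% × 38% × 63% = 23.7006% of Clearview Logistics SA.
Chain via Talon Energy Co. → Ashford Foods Inc. (R1): 56% × 23% × 16% = 2.0608% of Clearview Logistics SA.
Direct interest in Clearview Logistics SA: 15%.
Aggregating (R2): 23.7006% + 2.0608% + 15% = 40.7614%.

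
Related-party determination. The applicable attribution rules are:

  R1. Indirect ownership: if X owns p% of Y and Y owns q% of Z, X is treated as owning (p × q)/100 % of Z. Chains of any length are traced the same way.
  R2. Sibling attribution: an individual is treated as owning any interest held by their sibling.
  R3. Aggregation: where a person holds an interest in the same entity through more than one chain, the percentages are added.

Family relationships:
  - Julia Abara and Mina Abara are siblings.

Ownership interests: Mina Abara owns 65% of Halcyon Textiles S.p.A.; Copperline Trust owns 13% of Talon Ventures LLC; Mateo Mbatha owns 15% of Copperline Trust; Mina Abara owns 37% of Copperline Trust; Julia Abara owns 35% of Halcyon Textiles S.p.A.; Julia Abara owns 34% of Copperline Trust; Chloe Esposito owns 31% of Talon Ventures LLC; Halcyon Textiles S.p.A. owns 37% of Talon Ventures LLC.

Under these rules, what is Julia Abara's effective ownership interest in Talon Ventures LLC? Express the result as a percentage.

By sibling attribution (R2), Julia Abara is treated as also owning Mina Abara's interest in Copperline Trust, giving 34% + 37% = 71%.
By sibling attribution (R2), Julia Abara is treated as also owning Mina Abara's interest in Halcyon Textiles S.p.A, giving 35% + 65% = 100%.
Chain via Copperline Trust (R1): 71% × 13% = 9.23% of Talon Ventures LLC.
Chain via Halcyon Textiles S.p.A. (R1): 100% × 37% = 37% of Talon Ventures LLC.
Aggregating (R3): 9.23% + 37% = 46.23%.

46.23%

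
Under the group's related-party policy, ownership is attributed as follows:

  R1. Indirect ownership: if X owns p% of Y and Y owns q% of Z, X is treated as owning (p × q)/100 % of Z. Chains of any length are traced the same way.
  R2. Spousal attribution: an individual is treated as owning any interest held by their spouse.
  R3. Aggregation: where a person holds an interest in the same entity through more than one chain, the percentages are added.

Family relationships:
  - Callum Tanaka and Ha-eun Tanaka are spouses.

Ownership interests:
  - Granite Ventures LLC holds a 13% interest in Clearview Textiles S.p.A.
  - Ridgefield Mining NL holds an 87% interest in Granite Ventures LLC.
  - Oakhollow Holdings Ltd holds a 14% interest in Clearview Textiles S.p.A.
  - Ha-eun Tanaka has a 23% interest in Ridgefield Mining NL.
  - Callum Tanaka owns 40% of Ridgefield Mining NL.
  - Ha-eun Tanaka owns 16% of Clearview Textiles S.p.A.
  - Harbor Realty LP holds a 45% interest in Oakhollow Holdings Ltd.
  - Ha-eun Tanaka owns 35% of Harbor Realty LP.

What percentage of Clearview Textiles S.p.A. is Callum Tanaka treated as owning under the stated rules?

By spousal attribution (R2), Callum Tanaka is treated as also owning Ha-eun Tanaka's interest in Ridgefield Mining NL, giving 40% + 23% = 63%.
By spousal attribution (R2), Callum Tanaka is treated as owning Ha-eun Tanaka's 35% interest in Harbor Realty LP.
By spousal attribution (R2), Callum Tanaka is treated as owning Ha-eun Tanaka's 16% interest in Clearview Textiles S.p.A.
Chain via Ridgefield Mining NL → Granite Ventures LLC (R1): 63% × 87% × 13% = 7.1253% of Clearview Textiles S.p.A.
Chain via Harbor Realty LP → Oakhollow Holdings Ltd (R1): 35% × 45% × 14% = 2.205% of Clearview Textiles S.p.A.
Direct interest in Clearview Textiles S.p.A: 16%.
Aggregating (R3): 7.1253% + 2.205% + 16% = 25.3303%.

25.3303%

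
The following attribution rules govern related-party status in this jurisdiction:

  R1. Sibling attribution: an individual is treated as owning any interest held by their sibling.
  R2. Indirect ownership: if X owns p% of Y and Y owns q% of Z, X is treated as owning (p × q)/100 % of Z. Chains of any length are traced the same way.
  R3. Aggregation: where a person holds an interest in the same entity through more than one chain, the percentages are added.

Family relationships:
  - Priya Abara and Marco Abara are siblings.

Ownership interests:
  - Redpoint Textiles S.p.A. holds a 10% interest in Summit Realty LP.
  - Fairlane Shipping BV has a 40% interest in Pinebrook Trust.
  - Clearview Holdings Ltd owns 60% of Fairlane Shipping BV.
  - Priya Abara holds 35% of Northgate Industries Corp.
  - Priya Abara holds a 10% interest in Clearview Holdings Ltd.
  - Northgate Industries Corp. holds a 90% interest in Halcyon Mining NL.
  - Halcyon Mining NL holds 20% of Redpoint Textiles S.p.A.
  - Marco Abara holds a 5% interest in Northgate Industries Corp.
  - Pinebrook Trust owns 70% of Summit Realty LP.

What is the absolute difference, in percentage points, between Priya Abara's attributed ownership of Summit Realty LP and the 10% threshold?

By sibling attribution (R1), Priya Abara is treated as also owning Marco Abara's interest in Northgate Industries Corp, giving 35% + 5% = 40%.
Chain via Northgate Industries Corp. → Halcyon Mining NL → Redpoint Textiles S.p.A. (R2): 40% × 90% × 20% × 10% = 0.72% of Summit Realty LP.
Chain via Clearview Holdings Ltd → Fairlane Shipping BV → Pinebrook Trust (R2): 10% × 60% × 40% × 70% = 1.68% of Summit Realty LP.
Aggregating (R3): 0.72% + 1.68% = 2.4%.
2.4% falls short of the 10% threshold by 7.6 percentage points.

7.6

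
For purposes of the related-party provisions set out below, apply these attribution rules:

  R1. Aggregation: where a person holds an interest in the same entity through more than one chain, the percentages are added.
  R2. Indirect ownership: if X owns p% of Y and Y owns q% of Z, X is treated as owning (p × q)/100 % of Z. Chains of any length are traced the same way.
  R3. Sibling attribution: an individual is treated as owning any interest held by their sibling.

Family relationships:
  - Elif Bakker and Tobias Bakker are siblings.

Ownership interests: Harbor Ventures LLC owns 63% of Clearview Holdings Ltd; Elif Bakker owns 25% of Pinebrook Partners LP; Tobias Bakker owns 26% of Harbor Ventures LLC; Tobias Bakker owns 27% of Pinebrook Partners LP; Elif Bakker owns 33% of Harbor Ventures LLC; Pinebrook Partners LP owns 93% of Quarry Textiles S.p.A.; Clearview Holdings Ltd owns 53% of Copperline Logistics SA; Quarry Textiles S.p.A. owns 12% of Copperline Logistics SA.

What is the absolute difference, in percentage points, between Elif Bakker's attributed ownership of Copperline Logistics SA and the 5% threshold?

By sibling attribution (R3), Elif Bakker is treated as also owning Tobias Bakker's interest in Harbor Ventures LLC, giving 33% + 26% = 59%.
By sibling attribution (R3), Elif Bakker is treated as also owning Tobias Bakker's interest in Pinebrook Partners LP, giving 25% + 27% = 52%.
Chain via Harbor Ventures LLC → Clearview Holdings Ltd (R2): 59% × 63% × 53% = 19.7001% of Copperline Logistics SA.
Chain via Pinebrook Partners LP → Quarry Textiles S.p.A. (R2): 52% × 93% × 12% = 5.8032% of Copperline Logistics SA.
Aggregating (R1): 19.7001% + 5.8032% = 25.5033%.
25.5033% exceeds the 5% threshold by 20.5033 percentage points.

20.5033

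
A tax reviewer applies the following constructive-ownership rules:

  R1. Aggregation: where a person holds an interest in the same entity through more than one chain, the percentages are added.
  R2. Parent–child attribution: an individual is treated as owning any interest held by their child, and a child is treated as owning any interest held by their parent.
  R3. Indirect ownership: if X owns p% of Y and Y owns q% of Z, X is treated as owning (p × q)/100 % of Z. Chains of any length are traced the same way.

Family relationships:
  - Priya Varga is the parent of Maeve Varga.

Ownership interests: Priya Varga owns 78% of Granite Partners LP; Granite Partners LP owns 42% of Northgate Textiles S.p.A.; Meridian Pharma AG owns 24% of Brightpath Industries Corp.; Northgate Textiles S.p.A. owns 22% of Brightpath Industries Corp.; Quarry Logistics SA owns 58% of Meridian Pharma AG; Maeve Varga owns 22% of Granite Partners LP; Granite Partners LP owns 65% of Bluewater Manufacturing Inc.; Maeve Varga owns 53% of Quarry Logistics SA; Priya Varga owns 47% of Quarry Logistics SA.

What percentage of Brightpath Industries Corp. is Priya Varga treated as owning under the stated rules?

By parent–child attribution (R2), Priya Varga is treated as also owning Maeve Varga's interest in Granite Partners LP, giving 78% + 22% = 100%.
By parent–child attribution (R2), Priya Varga is treated as also owning Maeve Varga's interest in Quarry Logistics SA, giving 47% + 53% = 100%.
Chain via Granite Partners LP → Northgate Textiles S.p.A. (R3): 100% × 42% × 22% = 9.24% of Brightpath Industries Corp.
Chain via Quarry Logistics SA → Meridian Pharma AG (R3): 100% × 58% × 24% = 13.92% of Brightpath Industries Corp.
Aggregating (R1): 9.24% + 13.92% = 23.16%.

23.16%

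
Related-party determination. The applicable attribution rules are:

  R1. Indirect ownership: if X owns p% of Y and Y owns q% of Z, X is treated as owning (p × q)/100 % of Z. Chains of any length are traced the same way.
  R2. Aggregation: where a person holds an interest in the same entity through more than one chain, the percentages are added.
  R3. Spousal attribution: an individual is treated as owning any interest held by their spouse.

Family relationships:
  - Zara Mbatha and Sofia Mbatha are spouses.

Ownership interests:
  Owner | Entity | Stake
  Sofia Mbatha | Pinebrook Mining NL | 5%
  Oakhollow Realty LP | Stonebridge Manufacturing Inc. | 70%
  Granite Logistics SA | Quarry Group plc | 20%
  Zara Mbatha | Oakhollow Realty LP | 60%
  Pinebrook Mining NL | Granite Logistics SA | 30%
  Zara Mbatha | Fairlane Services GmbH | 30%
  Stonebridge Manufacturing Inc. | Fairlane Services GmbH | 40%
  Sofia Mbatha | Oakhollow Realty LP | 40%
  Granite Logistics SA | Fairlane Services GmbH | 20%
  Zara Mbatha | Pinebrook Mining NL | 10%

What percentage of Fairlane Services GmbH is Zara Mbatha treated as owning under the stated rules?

58.9%

By spousal attribution (R3), Zara Mbatha is treated as also owning Sofia Mbatha's interest in Oakhollow Realty LP, giving 60% + 40% = 100%.
By spousal attribution (R3), Zara Mbatha is treated as also owning Sofia Mbatha's interest in Pinebrook Mining NL, giving 10% + 5% = 15%.
Chain via Oakhollow Realty LP → Stonebridge Manufacturing Inc. (R1): 100% × 70% × 40% = 28% of Fairlane Services GmbH.
Chain via Pinebrook Mining NL → Granite Logistics SA (R1): 15% × 30% × 20% = 0.9% of Fairlane Services GmbH.
Direct interest in Fairlane Services GmbH: 30%.
Aggregating (R2): 28% + 0.9% + 30% = 58.9%.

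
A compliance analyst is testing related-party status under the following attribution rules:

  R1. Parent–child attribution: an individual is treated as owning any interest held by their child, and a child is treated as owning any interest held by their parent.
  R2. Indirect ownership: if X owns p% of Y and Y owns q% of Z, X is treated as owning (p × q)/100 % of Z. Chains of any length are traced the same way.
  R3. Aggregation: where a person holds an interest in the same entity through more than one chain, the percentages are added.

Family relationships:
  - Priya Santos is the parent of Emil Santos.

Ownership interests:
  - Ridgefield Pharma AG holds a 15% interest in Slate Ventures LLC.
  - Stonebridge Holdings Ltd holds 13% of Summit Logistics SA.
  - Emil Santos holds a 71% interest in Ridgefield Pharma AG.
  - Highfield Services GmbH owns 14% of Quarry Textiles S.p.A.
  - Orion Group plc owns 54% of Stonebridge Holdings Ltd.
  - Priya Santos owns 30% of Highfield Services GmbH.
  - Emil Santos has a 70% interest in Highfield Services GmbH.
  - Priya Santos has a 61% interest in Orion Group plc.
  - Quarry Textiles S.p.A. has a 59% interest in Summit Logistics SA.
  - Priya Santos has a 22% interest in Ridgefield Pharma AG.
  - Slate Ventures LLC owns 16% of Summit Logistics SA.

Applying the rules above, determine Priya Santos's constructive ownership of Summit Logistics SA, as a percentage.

By parent–child attribution (R1), Priya Santos is treated as also owning Emil Santos's interest in Highfield Services GmbH, giving 30% + 70% = 100%.
By parent–child attribution (R1), Priya Santos is treated as also owning Emil Santos's interest in Ridgefield Pharma AG, giving 22% + 71% = 93%.
Chain via Highfield Services GmbH → Quarry Textiles S.p.A. (R2): 100% × 14% × 59% = 8.26% of Summit Logistics SA.
Chain via Orion Group plc → Stonebridge Holdings Ltd (R2): 61% × 54% × 13% = 4.2822% of Summit Logistics SA.
Chain via Ridgefield Pharma AG → Slate Ventures LLC (R2): 93% × 15% × 16% = 2.232% of Summit Logistics SA.
Aggregating (R3): 8.26% + 4.2822% + 2.232% = 14.7742%.

14.7742%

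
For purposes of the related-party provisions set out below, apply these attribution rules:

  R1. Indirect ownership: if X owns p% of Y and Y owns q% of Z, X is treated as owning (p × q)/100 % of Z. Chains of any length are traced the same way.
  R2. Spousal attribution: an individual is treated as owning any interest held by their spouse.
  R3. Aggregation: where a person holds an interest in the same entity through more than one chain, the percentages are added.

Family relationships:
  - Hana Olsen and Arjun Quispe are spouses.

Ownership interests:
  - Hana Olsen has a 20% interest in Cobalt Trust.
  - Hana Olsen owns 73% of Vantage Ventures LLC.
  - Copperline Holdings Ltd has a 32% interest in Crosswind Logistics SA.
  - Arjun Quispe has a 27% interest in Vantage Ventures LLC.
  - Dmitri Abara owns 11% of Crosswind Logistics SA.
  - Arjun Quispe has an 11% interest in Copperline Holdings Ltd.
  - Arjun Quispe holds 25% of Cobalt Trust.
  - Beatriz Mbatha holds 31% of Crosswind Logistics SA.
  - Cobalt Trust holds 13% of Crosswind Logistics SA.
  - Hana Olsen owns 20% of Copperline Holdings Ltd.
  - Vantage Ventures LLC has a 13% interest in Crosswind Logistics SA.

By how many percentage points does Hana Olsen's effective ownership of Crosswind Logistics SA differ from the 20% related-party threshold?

By spousal attribution (R2), Hana Olsen is treated as also owning Arjun Quispe's interest in Copperline Holdings Ltd, giving 20% + 11% = 31%.
By spousal attribution (R2), Hana Olsen is treated as also owning Arjun Quispe's interest in Vantage Ventures LLC, giving 73% + 27% = 100%.
By spousal attribution (R2), Hana Olsen is treated as also owning Arjun Quispe's interest in Cobalt Trust, giving 20% + 25% = 45%.
Chain via Copperline Holdings Ltd (R1): 31% × 32% = 9.92% of Crosswind Logistics SA.
Chain via Vantage Ventures LLC (R1): 100% × 13% = 13% of Crosswind Logistics SA.
Chain via Cobalt Trust (R1): 45% × 13% = 5.85% of Crosswind Logistics SA.
Aggregating (R3): 9.92% + 13% + 5.85% = 28.77%.
28.77% exceeds the 20% threshold by 8.77 percentage points.

8.77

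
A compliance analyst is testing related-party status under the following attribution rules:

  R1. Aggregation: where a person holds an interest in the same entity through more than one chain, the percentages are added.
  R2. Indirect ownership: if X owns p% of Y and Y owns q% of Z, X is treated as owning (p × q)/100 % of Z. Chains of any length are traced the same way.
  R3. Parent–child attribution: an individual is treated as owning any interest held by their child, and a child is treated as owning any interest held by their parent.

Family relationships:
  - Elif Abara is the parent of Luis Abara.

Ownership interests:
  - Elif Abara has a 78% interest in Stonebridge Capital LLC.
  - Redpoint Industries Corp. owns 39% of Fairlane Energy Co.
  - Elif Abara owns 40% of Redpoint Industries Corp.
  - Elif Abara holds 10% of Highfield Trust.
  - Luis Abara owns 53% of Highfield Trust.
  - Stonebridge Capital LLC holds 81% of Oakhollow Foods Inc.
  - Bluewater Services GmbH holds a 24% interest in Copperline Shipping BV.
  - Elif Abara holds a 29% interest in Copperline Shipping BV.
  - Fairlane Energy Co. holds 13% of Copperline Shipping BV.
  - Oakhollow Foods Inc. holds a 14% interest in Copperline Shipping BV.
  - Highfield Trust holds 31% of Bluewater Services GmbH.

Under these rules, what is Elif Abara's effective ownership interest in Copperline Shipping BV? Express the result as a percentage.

By parent–child attribution (R3), Elif Abara is treated as also owning Luis Abara's interest in Highfield Trust, giving 10% + 53% = 63%.
Chain via Highfield Trust → Bluewater Services GmbH (R2): 63% × 31% × 24% = 4.6872% of Copperline Shipping BV.
Chain via Stonebridge Capital LLC → Oakhollow Foods Inc. (R2): 78% × 81% × 14% = 8.8452% of Copperline Shipping BV.
Chain via Redpoint Industries Corp. → Fairlane Energy Co. (R2): 40% × 39% × 13% = 2.028% of Copperline Shipping BV.
Direct interest in Copperline Shipping BV: 29%.
Aggregating (R1): 4.6872% + 8.8452% + 2.028% + 29% = 44.5604%.

44.5604%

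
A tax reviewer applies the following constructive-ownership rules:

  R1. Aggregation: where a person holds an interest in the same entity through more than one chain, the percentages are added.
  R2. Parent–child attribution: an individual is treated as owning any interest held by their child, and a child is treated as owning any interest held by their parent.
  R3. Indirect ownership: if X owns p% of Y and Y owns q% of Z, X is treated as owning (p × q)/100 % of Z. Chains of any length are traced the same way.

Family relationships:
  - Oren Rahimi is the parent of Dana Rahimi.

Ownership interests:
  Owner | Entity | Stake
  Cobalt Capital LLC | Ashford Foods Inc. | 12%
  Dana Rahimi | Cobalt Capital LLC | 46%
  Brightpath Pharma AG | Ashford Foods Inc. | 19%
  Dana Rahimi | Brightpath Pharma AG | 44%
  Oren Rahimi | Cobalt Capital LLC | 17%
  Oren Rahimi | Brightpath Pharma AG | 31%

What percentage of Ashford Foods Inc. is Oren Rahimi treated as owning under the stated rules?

21.81%

By parent–child attribution (R2), Oren Rahimi is treated as also owning Dana Rahimi's interest in Cobalt Capital LLC, giving 17% + 46% = 63%.
By parent–child attribution (R2), Oren Rahimi is treated as also owning Dana Rahimi's interest in Brightpath Pharma AG, giving 31% + 44% = 75%.
Chain via Cobalt Capital LLC (R3): 63% × 12% = 7.56% of Ashford Foods Inc.
Chain via Brightpath Pharma AG (R3): 75% × 19% = 14.25% of Ashford Foods Inc.
Aggregating (R1): 7.56% + 14.25% = 21.81%.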